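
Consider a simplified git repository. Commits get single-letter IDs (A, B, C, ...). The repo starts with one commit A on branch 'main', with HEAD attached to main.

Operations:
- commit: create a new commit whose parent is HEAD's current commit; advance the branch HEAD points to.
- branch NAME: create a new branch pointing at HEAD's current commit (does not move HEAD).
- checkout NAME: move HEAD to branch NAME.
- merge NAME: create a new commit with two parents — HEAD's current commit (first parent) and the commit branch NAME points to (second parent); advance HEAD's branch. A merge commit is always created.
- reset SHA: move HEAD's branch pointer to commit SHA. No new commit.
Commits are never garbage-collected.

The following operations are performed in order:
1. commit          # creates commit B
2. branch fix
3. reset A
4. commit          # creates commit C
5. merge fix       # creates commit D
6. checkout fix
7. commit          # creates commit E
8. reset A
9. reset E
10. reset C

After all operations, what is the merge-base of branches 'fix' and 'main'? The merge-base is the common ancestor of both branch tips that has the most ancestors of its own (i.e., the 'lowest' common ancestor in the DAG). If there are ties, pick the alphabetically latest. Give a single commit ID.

Answer: C

Derivation:
After op 1 (commit): HEAD=main@B [main=B]
After op 2 (branch): HEAD=main@B [fix=B main=B]
After op 3 (reset): HEAD=main@A [fix=B main=A]
After op 4 (commit): HEAD=main@C [fix=B main=C]
After op 5 (merge): HEAD=main@D [fix=B main=D]
After op 6 (checkout): HEAD=fix@B [fix=B main=D]
After op 7 (commit): HEAD=fix@E [fix=E main=D]
After op 8 (reset): HEAD=fix@A [fix=A main=D]
After op 9 (reset): HEAD=fix@E [fix=E main=D]
After op 10 (reset): HEAD=fix@C [fix=C main=D]
ancestors(fix=C): ['A', 'C']
ancestors(main=D): ['A', 'B', 'C', 'D']
common: ['A', 'C']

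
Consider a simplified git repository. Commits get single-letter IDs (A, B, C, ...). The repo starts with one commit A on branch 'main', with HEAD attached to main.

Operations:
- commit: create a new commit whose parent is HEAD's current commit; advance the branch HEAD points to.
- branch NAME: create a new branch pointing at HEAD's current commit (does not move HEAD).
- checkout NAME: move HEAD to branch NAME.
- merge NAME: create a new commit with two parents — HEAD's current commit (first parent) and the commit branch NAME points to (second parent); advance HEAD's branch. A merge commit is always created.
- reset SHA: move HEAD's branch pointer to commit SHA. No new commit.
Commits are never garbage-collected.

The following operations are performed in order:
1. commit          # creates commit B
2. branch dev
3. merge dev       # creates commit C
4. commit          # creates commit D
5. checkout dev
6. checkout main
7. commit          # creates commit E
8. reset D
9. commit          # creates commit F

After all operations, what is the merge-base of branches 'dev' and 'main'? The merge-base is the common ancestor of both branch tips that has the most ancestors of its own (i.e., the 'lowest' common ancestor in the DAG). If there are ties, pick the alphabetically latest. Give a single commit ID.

After op 1 (commit): HEAD=main@B [main=B]
After op 2 (branch): HEAD=main@B [dev=B main=B]
After op 3 (merge): HEAD=main@C [dev=B main=C]
After op 4 (commit): HEAD=main@D [dev=B main=D]
After op 5 (checkout): HEAD=dev@B [dev=B main=D]
After op 6 (checkout): HEAD=main@D [dev=B main=D]
After op 7 (commit): HEAD=main@E [dev=B main=E]
After op 8 (reset): HEAD=main@D [dev=B main=D]
After op 9 (commit): HEAD=main@F [dev=B main=F]
ancestors(dev=B): ['A', 'B']
ancestors(main=F): ['A', 'B', 'C', 'D', 'F']
common: ['A', 'B']

Answer: B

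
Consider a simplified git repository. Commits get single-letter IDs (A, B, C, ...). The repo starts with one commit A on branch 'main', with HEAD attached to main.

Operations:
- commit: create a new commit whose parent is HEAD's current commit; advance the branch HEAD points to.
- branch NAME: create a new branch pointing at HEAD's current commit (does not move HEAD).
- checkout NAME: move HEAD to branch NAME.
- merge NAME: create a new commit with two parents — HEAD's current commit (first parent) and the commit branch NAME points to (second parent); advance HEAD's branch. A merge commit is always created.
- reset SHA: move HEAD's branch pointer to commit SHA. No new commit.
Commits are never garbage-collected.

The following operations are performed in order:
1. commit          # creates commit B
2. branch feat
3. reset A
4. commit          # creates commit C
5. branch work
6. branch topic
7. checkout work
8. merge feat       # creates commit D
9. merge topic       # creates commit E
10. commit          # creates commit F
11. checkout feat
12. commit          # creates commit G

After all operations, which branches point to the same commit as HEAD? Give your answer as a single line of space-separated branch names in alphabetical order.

Answer: feat

Derivation:
After op 1 (commit): HEAD=main@B [main=B]
After op 2 (branch): HEAD=main@B [feat=B main=B]
After op 3 (reset): HEAD=main@A [feat=B main=A]
After op 4 (commit): HEAD=main@C [feat=B main=C]
After op 5 (branch): HEAD=main@C [feat=B main=C work=C]
After op 6 (branch): HEAD=main@C [feat=B main=C topic=C work=C]
After op 7 (checkout): HEAD=work@C [feat=B main=C topic=C work=C]
After op 8 (merge): HEAD=work@D [feat=B main=C topic=C work=D]
After op 9 (merge): HEAD=work@E [feat=B main=C topic=C work=E]
After op 10 (commit): HEAD=work@F [feat=B main=C topic=C work=F]
After op 11 (checkout): HEAD=feat@B [feat=B main=C topic=C work=F]
After op 12 (commit): HEAD=feat@G [feat=G main=C topic=C work=F]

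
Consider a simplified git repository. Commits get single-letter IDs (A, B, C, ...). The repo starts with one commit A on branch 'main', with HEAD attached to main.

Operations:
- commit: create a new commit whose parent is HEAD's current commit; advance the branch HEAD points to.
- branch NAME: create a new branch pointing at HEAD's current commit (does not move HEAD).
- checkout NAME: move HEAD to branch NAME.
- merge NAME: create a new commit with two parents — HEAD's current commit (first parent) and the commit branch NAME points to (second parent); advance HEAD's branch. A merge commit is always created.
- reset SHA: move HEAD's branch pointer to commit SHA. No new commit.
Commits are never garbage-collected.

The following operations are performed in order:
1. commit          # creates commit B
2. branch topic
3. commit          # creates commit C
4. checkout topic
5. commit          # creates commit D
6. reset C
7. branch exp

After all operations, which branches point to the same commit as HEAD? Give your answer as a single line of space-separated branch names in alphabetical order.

Answer: exp main topic

Derivation:
After op 1 (commit): HEAD=main@B [main=B]
After op 2 (branch): HEAD=main@B [main=B topic=B]
After op 3 (commit): HEAD=main@C [main=C topic=B]
After op 4 (checkout): HEAD=topic@B [main=C topic=B]
After op 5 (commit): HEAD=topic@D [main=C topic=D]
After op 6 (reset): HEAD=topic@C [main=C topic=C]
After op 7 (branch): HEAD=topic@C [exp=C main=C topic=C]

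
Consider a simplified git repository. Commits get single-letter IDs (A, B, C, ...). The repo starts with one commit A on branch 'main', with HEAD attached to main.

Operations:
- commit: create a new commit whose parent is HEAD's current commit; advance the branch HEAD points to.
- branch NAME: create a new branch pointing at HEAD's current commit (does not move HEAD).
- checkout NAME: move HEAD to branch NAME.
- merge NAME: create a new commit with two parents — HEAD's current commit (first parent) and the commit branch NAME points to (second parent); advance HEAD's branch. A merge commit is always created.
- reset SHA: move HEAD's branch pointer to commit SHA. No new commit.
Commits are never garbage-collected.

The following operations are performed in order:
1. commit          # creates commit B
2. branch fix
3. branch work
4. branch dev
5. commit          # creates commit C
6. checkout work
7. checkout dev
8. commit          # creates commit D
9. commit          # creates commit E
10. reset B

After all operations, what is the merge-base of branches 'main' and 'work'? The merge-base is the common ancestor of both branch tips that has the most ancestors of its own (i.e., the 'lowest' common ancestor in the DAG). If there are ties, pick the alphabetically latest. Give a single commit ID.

After op 1 (commit): HEAD=main@B [main=B]
After op 2 (branch): HEAD=main@B [fix=B main=B]
After op 3 (branch): HEAD=main@B [fix=B main=B work=B]
After op 4 (branch): HEAD=main@B [dev=B fix=B main=B work=B]
After op 5 (commit): HEAD=main@C [dev=B fix=B main=C work=B]
After op 6 (checkout): HEAD=work@B [dev=B fix=B main=C work=B]
After op 7 (checkout): HEAD=dev@B [dev=B fix=B main=C work=B]
After op 8 (commit): HEAD=dev@D [dev=D fix=B main=C work=B]
After op 9 (commit): HEAD=dev@E [dev=E fix=B main=C work=B]
After op 10 (reset): HEAD=dev@B [dev=B fix=B main=C work=B]
ancestors(main=C): ['A', 'B', 'C']
ancestors(work=B): ['A', 'B']
common: ['A', 'B']

Answer: B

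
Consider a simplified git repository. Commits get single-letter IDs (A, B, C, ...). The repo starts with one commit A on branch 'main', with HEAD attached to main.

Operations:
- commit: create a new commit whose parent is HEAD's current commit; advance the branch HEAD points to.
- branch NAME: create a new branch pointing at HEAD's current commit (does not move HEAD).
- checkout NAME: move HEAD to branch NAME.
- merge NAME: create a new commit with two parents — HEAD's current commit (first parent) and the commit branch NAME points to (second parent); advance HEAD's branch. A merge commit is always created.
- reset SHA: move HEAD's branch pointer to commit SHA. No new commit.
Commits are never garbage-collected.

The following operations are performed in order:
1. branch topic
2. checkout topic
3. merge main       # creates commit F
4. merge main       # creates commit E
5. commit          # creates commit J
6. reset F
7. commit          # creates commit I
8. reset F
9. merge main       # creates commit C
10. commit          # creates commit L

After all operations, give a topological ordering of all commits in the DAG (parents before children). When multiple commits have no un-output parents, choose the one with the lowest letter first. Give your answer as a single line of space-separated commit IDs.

Answer: A F C E I J L

Derivation:
After op 1 (branch): HEAD=main@A [main=A topic=A]
After op 2 (checkout): HEAD=topic@A [main=A topic=A]
After op 3 (merge): HEAD=topic@F [main=A topic=F]
After op 4 (merge): HEAD=topic@E [main=A topic=E]
After op 5 (commit): HEAD=topic@J [main=A topic=J]
After op 6 (reset): HEAD=topic@F [main=A topic=F]
After op 7 (commit): HEAD=topic@I [main=A topic=I]
After op 8 (reset): HEAD=topic@F [main=A topic=F]
After op 9 (merge): HEAD=topic@C [main=A topic=C]
After op 10 (commit): HEAD=topic@L [main=A topic=L]
commit A: parents=[]
commit C: parents=['F', 'A']
commit E: parents=['F', 'A']
commit F: parents=['A', 'A']
commit I: parents=['F']
commit J: parents=['E']
commit L: parents=['C']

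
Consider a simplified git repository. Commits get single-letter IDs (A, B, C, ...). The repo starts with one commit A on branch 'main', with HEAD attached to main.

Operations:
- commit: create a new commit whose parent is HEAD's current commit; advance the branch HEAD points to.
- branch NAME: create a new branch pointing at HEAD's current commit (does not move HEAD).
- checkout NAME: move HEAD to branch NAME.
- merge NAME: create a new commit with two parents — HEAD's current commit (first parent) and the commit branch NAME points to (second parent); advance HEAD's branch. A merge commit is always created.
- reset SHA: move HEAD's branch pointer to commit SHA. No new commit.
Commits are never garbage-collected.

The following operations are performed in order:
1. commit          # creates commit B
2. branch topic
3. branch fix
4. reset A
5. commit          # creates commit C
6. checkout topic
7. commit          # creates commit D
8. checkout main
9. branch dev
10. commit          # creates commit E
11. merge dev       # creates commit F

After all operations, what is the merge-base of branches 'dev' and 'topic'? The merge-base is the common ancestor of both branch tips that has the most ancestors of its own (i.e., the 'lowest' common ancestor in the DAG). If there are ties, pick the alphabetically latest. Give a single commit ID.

Answer: A

Derivation:
After op 1 (commit): HEAD=main@B [main=B]
After op 2 (branch): HEAD=main@B [main=B topic=B]
After op 3 (branch): HEAD=main@B [fix=B main=B topic=B]
After op 4 (reset): HEAD=main@A [fix=B main=A topic=B]
After op 5 (commit): HEAD=main@C [fix=B main=C topic=B]
After op 6 (checkout): HEAD=topic@B [fix=B main=C topic=B]
After op 7 (commit): HEAD=topic@D [fix=B main=C topic=D]
After op 8 (checkout): HEAD=main@C [fix=B main=C topic=D]
After op 9 (branch): HEAD=main@C [dev=C fix=B main=C topic=D]
After op 10 (commit): HEAD=main@E [dev=C fix=B main=E topic=D]
After op 11 (merge): HEAD=main@F [dev=C fix=B main=F topic=D]
ancestors(dev=C): ['A', 'C']
ancestors(topic=D): ['A', 'B', 'D']
common: ['A']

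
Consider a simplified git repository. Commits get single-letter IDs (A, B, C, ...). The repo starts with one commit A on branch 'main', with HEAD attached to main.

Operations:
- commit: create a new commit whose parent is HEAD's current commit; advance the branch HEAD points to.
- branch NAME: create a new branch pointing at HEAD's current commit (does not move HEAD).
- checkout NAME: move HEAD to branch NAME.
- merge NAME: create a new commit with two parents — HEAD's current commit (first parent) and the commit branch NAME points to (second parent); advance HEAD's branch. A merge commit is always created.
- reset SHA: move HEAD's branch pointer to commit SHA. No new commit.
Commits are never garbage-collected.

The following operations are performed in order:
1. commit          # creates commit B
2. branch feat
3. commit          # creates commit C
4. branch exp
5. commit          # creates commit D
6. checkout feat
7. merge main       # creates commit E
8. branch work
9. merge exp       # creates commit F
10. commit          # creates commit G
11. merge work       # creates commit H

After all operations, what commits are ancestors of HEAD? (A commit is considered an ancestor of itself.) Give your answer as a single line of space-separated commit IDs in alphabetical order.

After op 1 (commit): HEAD=main@B [main=B]
After op 2 (branch): HEAD=main@B [feat=B main=B]
After op 3 (commit): HEAD=main@C [feat=B main=C]
After op 4 (branch): HEAD=main@C [exp=C feat=B main=C]
After op 5 (commit): HEAD=main@D [exp=C feat=B main=D]
After op 6 (checkout): HEAD=feat@B [exp=C feat=B main=D]
After op 7 (merge): HEAD=feat@E [exp=C feat=E main=D]
After op 8 (branch): HEAD=feat@E [exp=C feat=E main=D work=E]
After op 9 (merge): HEAD=feat@F [exp=C feat=F main=D work=E]
After op 10 (commit): HEAD=feat@G [exp=C feat=G main=D work=E]
After op 11 (merge): HEAD=feat@H [exp=C feat=H main=D work=E]

Answer: A B C D E F G H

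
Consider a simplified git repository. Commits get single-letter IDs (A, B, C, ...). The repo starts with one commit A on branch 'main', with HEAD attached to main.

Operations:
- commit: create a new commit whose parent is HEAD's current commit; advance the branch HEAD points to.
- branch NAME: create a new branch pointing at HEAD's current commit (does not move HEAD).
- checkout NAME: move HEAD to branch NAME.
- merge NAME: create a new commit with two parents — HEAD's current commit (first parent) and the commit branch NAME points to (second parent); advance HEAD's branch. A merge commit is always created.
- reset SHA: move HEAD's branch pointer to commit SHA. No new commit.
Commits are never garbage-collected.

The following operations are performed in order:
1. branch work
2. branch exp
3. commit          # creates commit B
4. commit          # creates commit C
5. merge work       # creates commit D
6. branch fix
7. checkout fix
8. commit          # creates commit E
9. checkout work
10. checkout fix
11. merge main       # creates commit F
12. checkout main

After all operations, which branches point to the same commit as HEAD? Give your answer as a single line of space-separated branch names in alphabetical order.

After op 1 (branch): HEAD=main@A [main=A work=A]
After op 2 (branch): HEAD=main@A [exp=A main=A work=A]
After op 3 (commit): HEAD=main@B [exp=A main=B work=A]
After op 4 (commit): HEAD=main@C [exp=A main=C work=A]
After op 5 (merge): HEAD=main@D [exp=A main=D work=A]
After op 6 (branch): HEAD=main@D [exp=A fix=D main=D work=A]
After op 7 (checkout): HEAD=fix@D [exp=A fix=D main=D work=A]
After op 8 (commit): HEAD=fix@E [exp=A fix=E main=D work=A]
After op 9 (checkout): HEAD=work@A [exp=A fix=E main=D work=A]
After op 10 (checkout): HEAD=fix@E [exp=A fix=E main=D work=A]
After op 11 (merge): HEAD=fix@F [exp=A fix=F main=D work=A]
After op 12 (checkout): HEAD=main@D [exp=A fix=F main=D work=A]

Answer: main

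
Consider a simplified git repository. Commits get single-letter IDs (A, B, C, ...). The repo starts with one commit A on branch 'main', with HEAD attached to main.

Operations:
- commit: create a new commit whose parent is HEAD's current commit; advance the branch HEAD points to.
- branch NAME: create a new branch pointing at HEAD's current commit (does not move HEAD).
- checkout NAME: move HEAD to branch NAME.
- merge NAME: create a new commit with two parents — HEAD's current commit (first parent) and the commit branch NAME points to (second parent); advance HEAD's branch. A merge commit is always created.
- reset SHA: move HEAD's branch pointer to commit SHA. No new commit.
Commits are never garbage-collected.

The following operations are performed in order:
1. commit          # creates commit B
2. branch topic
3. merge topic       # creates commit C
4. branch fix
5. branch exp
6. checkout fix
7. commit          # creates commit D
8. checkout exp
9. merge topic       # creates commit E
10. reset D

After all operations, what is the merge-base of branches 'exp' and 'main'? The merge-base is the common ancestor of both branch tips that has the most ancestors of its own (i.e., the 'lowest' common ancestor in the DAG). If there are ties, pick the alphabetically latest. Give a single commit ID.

After op 1 (commit): HEAD=main@B [main=B]
After op 2 (branch): HEAD=main@B [main=B topic=B]
After op 3 (merge): HEAD=main@C [main=C topic=B]
After op 4 (branch): HEAD=main@C [fix=C main=C topic=B]
After op 5 (branch): HEAD=main@C [exp=C fix=C main=C topic=B]
After op 6 (checkout): HEAD=fix@C [exp=C fix=C main=C topic=B]
After op 7 (commit): HEAD=fix@D [exp=C fix=D main=C topic=B]
After op 8 (checkout): HEAD=exp@C [exp=C fix=D main=C topic=B]
After op 9 (merge): HEAD=exp@E [exp=E fix=D main=C topic=B]
After op 10 (reset): HEAD=exp@D [exp=D fix=D main=C topic=B]
ancestors(exp=D): ['A', 'B', 'C', 'D']
ancestors(main=C): ['A', 'B', 'C']
common: ['A', 'B', 'C']

Answer: C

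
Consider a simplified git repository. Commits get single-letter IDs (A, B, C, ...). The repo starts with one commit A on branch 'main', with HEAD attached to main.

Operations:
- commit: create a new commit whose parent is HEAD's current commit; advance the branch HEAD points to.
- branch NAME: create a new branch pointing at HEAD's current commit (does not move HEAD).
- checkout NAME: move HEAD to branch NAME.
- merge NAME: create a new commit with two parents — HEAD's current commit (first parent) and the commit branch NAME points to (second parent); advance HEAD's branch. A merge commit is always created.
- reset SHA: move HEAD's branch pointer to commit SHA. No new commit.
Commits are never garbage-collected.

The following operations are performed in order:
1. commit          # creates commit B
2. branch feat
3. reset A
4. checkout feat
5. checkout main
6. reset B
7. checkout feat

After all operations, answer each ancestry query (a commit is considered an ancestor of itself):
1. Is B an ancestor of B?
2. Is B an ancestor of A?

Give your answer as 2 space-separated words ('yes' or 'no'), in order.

After op 1 (commit): HEAD=main@B [main=B]
After op 2 (branch): HEAD=main@B [feat=B main=B]
After op 3 (reset): HEAD=main@A [feat=B main=A]
After op 4 (checkout): HEAD=feat@B [feat=B main=A]
After op 5 (checkout): HEAD=main@A [feat=B main=A]
After op 6 (reset): HEAD=main@B [feat=B main=B]
After op 7 (checkout): HEAD=feat@B [feat=B main=B]
ancestors(B) = {A,B}; B in? yes
ancestors(A) = {A}; B in? no

Answer: yes no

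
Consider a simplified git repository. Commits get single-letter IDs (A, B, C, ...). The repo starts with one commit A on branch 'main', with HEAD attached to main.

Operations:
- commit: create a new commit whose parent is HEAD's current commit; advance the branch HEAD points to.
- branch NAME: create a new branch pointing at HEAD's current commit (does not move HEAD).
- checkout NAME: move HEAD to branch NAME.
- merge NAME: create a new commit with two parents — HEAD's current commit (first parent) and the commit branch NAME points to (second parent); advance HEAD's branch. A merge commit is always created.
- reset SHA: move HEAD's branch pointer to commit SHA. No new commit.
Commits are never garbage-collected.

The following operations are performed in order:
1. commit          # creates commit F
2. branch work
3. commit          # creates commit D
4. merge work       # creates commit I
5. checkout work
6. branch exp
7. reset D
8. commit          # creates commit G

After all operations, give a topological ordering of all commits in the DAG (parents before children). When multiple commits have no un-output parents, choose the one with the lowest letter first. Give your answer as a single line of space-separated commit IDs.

Answer: A F D G I

Derivation:
After op 1 (commit): HEAD=main@F [main=F]
After op 2 (branch): HEAD=main@F [main=F work=F]
After op 3 (commit): HEAD=main@D [main=D work=F]
After op 4 (merge): HEAD=main@I [main=I work=F]
After op 5 (checkout): HEAD=work@F [main=I work=F]
After op 6 (branch): HEAD=work@F [exp=F main=I work=F]
After op 7 (reset): HEAD=work@D [exp=F main=I work=D]
After op 8 (commit): HEAD=work@G [exp=F main=I work=G]
commit A: parents=[]
commit D: parents=['F']
commit F: parents=['A']
commit G: parents=['D']
commit I: parents=['D', 'F']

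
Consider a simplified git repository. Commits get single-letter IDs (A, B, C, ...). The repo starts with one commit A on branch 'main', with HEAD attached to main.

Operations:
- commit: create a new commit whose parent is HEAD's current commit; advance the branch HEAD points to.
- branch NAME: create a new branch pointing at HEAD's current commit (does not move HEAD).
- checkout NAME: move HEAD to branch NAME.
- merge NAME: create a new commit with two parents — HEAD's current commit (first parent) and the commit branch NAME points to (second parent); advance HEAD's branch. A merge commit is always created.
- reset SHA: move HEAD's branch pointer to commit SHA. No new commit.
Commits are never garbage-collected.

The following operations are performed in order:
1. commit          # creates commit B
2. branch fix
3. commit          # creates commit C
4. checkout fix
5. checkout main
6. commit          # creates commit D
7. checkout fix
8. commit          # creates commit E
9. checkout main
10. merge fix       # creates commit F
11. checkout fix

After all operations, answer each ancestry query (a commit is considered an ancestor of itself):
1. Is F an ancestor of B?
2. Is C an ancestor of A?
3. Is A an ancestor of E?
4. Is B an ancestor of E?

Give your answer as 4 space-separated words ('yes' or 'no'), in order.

Answer: no no yes yes

Derivation:
After op 1 (commit): HEAD=main@B [main=B]
After op 2 (branch): HEAD=main@B [fix=B main=B]
After op 3 (commit): HEAD=main@C [fix=B main=C]
After op 4 (checkout): HEAD=fix@B [fix=B main=C]
After op 5 (checkout): HEAD=main@C [fix=B main=C]
After op 6 (commit): HEAD=main@D [fix=B main=D]
After op 7 (checkout): HEAD=fix@B [fix=B main=D]
After op 8 (commit): HEAD=fix@E [fix=E main=D]
After op 9 (checkout): HEAD=main@D [fix=E main=D]
After op 10 (merge): HEAD=main@F [fix=E main=F]
After op 11 (checkout): HEAD=fix@E [fix=E main=F]
ancestors(B) = {A,B}; F in? no
ancestors(A) = {A}; C in? no
ancestors(E) = {A,B,E}; A in? yes
ancestors(E) = {A,B,E}; B in? yes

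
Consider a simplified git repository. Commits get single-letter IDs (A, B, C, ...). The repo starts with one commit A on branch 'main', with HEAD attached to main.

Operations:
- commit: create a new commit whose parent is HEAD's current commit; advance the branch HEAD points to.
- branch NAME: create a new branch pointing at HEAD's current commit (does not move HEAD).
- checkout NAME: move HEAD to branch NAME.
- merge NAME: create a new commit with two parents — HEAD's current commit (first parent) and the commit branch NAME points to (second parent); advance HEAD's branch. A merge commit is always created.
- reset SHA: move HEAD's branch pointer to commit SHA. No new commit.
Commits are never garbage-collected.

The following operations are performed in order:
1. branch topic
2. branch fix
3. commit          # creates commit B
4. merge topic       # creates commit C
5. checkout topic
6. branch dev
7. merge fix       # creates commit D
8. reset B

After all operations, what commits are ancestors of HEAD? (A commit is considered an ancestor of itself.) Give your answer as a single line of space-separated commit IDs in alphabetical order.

After op 1 (branch): HEAD=main@A [main=A topic=A]
After op 2 (branch): HEAD=main@A [fix=A main=A topic=A]
After op 3 (commit): HEAD=main@B [fix=A main=B topic=A]
After op 4 (merge): HEAD=main@C [fix=A main=C topic=A]
After op 5 (checkout): HEAD=topic@A [fix=A main=C topic=A]
After op 6 (branch): HEAD=topic@A [dev=A fix=A main=C topic=A]
After op 7 (merge): HEAD=topic@D [dev=A fix=A main=C topic=D]
After op 8 (reset): HEAD=topic@B [dev=A fix=A main=C topic=B]

Answer: A B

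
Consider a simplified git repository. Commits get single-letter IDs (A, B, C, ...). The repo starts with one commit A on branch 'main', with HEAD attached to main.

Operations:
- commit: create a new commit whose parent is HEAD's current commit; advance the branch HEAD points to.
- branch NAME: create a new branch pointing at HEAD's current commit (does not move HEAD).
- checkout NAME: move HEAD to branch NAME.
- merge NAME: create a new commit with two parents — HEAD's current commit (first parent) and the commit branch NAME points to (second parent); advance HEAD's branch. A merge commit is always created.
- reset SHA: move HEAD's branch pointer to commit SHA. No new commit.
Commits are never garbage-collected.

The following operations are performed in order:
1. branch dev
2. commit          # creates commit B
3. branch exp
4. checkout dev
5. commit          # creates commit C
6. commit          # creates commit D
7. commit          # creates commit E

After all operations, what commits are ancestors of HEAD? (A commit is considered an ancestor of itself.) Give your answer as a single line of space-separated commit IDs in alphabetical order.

After op 1 (branch): HEAD=main@A [dev=A main=A]
After op 2 (commit): HEAD=main@B [dev=A main=B]
After op 3 (branch): HEAD=main@B [dev=A exp=B main=B]
After op 4 (checkout): HEAD=dev@A [dev=A exp=B main=B]
After op 5 (commit): HEAD=dev@C [dev=C exp=B main=B]
After op 6 (commit): HEAD=dev@D [dev=D exp=B main=B]
After op 7 (commit): HEAD=dev@E [dev=E exp=B main=B]

Answer: A C D E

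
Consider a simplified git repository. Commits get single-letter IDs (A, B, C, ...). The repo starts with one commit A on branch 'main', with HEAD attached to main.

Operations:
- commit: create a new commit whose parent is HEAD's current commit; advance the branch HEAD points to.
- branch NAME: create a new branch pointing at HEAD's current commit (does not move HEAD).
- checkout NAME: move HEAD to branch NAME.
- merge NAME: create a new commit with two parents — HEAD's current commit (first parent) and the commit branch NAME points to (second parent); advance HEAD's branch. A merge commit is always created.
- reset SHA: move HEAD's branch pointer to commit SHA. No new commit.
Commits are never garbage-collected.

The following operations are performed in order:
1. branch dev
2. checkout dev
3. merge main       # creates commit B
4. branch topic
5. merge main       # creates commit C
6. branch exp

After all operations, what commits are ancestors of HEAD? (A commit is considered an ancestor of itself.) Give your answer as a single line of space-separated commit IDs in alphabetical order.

After op 1 (branch): HEAD=main@A [dev=A main=A]
After op 2 (checkout): HEAD=dev@A [dev=A main=A]
After op 3 (merge): HEAD=dev@B [dev=B main=A]
After op 4 (branch): HEAD=dev@B [dev=B main=A topic=B]
After op 5 (merge): HEAD=dev@C [dev=C main=A topic=B]
After op 6 (branch): HEAD=dev@C [dev=C exp=C main=A topic=B]

Answer: A B C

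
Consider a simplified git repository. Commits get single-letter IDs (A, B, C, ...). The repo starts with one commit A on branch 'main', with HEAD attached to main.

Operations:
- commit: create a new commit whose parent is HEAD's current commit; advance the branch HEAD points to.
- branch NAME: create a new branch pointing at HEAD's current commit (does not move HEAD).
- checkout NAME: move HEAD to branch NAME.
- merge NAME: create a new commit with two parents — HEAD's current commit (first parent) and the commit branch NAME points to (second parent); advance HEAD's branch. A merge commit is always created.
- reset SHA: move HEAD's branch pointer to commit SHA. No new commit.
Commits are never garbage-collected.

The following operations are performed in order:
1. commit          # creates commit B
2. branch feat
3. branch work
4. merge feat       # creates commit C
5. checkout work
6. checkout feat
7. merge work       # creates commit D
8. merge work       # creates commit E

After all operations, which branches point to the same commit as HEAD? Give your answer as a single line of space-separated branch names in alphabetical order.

Answer: feat

Derivation:
After op 1 (commit): HEAD=main@B [main=B]
After op 2 (branch): HEAD=main@B [feat=B main=B]
After op 3 (branch): HEAD=main@B [feat=B main=B work=B]
After op 4 (merge): HEAD=main@C [feat=B main=C work=B]
After op 5 (checkout): HEAD=work@B [feat=B main=C work=B]
After op 6 (checkout): HEAD=feat@B [feat=B main=C work=B]
After op 7 (merge): HEAD=feat@D [feat=D main=C work=B]
After op 8 (merge): HEAD=feat@E [feat=E main=C work=B]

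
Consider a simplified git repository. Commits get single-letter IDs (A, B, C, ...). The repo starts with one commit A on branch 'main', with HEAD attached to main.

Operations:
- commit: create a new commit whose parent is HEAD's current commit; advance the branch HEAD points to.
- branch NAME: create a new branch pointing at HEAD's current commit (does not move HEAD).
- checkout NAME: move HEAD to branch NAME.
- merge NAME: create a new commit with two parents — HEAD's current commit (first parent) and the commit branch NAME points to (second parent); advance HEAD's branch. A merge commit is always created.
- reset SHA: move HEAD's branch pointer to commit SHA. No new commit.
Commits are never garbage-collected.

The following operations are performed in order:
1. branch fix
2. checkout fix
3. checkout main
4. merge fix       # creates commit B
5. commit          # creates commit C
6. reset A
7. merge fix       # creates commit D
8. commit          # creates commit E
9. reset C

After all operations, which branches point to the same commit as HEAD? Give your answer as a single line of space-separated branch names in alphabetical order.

After op 1 (branch): HEAD=main@A [fix=A main=A]
After op 2 (checkout): HEAD=fix@A [fix=A main=A]
After op 3 (checkout): HEAD=main@A [fix=A main=A]
After op 4 (merge): HEAD=main@B [fix=A main=B]
After op 5 (commit): HEAD=main@C [fix=A main=C]
After op 6 (reset): HEAD=main@A [fix=A main=A]
After op 7 (merge): HEAD=main@D [fix=A main=D]
After op 8 (commit): HEAD=main@E [fix=A main=E]
After op 9 (reset): HEAD=main@C [fix=A main=C]

Answer: main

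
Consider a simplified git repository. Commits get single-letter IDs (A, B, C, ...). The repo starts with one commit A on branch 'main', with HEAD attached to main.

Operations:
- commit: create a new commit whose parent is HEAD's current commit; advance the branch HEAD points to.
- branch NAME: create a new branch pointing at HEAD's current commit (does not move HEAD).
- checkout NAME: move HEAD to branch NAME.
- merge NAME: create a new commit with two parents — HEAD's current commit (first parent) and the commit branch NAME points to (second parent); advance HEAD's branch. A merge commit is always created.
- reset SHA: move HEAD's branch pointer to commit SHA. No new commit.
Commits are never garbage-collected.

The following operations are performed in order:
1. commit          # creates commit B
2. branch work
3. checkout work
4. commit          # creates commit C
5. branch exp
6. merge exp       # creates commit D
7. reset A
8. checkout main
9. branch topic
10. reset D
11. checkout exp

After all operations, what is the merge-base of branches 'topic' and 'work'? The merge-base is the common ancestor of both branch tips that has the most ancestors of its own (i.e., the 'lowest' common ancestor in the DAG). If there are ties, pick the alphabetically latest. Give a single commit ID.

Answer: A

Derivation:
After op 1 (commit): HEAD=main@B [main=B]
After op 2 (branch): HEAD=main@B [main=B work=B]
After op 3 (checkout): HEAD=work@B [main=B work=B]
After op 4 (commit): HEAD=work@C [main=B work=C]
After op 5 (branch): HEAD=work@C [exp=C main=B work=C]
After op 6 (merge): HEAD=work@D [exp=C main=B work=D]
After op 7 (reset): HEAD=work@A [exp=C main=B work=A]
After op 8 (checkout): HEAD=main@B [exp=C main=B work=A]
After op 9 (branch): HEAD=main@B [exp=C main=B topic=B work=A]
After op 10 (reset): HEAD=main@D [exp=C main=D topic=B work=A]
After op 11 (checkout): HEAD=exp@C [exp=C main=D topic=B work=A]
ancestors(topic=B): ['A', 'B']
ancestors(work=A): ['A']
common: ['A']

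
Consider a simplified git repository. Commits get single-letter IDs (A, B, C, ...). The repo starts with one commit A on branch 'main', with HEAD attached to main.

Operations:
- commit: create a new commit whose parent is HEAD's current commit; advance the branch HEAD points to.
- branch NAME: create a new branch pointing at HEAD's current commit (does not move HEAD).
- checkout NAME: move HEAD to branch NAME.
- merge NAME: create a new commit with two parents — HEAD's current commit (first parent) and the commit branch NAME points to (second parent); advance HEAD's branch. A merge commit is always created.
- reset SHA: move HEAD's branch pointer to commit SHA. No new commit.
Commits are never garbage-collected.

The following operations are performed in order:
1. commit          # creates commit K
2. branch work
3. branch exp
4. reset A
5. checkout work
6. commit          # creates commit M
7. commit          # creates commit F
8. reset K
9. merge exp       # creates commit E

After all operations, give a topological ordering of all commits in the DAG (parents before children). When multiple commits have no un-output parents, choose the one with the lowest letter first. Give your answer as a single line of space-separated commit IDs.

After op 1 (commit): HEAD=main@K [main=K]
After op 2 (branch): HEAD=main@K [main=K work=K]
After op 3 (branch): HEAD=main@K [exp=K main=K work=K]
After op 4 (reset): HEAD=main@A [exp=K main=A work=K]
After op 5 (checkout): HEAD=work@K [exp=K main=A work=K]
After op 6 (commit): HEAD=work@M [exp=K main=A work=M]
After op 7 (commit): HEAD=work@F [exp=K main=A work=F]
After op 8 (reset): HEAD=work@K [exp=K main=A work=K]
After op 9 (merge): HEAD=work@E [exp=K main=A work=E]
commit A: parents=[]
commit E: parents=['K', 'K']
commit F: parents=['M']
commit K: parents=['A']
commit M: parents=['K']

Answer: A K E M F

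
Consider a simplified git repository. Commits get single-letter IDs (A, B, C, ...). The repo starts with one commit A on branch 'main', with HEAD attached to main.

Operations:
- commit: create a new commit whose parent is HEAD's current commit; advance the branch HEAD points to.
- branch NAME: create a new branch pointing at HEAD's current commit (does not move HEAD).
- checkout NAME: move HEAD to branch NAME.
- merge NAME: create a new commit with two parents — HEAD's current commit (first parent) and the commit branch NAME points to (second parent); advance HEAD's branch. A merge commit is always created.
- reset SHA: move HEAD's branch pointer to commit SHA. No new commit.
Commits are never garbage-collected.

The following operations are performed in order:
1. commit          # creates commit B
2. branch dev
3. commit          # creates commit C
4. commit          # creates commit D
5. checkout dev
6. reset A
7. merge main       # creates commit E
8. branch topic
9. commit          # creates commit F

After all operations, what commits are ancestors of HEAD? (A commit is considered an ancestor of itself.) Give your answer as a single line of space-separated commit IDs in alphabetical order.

Answer: A B C D E F

Derivation:
After op 1 (commit): HEAD=main@B [main=B]
After op 2 (branch): HEAD=main@B [dev=B main=B]
After op 3 (commit): HEAD=main@C [dev=B main=C]
After op 4 (commit): HEAD=main@D [dev=B main=D]
After op 5 (checkout): HEAD=dev@B [dev=B main=D]
After op 6 (reset): HEAD=dev@A [dev=A main=D]
After op 7 (merge): HEAD=dev@E [dev=E main=D]
After op 8 (branch): HEAD=dev@E [dev=E main=D topic=E]
After op 9 (commit): HEAD=dev@F [dev=F main=D topic=E]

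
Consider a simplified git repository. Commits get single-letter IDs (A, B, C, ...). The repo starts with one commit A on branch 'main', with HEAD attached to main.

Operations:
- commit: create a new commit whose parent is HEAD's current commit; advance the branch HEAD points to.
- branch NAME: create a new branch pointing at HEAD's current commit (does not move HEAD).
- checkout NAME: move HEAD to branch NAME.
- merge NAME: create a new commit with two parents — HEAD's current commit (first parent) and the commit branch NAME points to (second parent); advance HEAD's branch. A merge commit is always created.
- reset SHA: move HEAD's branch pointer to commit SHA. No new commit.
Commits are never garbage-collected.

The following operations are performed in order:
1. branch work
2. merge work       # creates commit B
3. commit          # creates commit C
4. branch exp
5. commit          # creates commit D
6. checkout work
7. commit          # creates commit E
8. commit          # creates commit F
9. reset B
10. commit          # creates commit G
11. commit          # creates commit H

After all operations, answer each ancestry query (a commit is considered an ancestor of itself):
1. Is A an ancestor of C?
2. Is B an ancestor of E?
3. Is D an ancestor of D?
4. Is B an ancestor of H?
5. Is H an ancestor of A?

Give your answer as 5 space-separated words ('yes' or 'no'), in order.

After op 1 (branch): HEAD=main@A [main=A work=A]
After op 2 (merge): HEAD=main@B [main=B work=A]
After op 3 (commit): HEAD=main@C [main=C work=A]
After op 4 (branch): HEAD=main@C [exp=C main=C work=A]
After op 5 (commit): HEAD=main@D [exp=C main=D work=A]
After op 6 (checkout): HEAD=work@A [exp=C main=D work=A]
After op 7 (commit): HEAD=work@E [exp=C main=D work=E]
After op 8 (commit): HEAD=work@F [exp=C main=D work=F]
After op 9 (reset): HEAD=work@B [exp=C main=D work=B]
After op 10 (commit): HEAD=work@G [exp=C main=D work=G]
After op 11 (commit): HEAD=work@H [exp=C main=D work=H]
ancestors(C) = {A,B,C}; A in? yes
ancestors(E) = {A,E}; B in? no
ancestors(D) = {A,B,C,D}; D in? yes
ancestors(H) = {A,B,G,H}; B in? yes
ancestors(A) = {A}; H in? no

Answer: yes no yes yes no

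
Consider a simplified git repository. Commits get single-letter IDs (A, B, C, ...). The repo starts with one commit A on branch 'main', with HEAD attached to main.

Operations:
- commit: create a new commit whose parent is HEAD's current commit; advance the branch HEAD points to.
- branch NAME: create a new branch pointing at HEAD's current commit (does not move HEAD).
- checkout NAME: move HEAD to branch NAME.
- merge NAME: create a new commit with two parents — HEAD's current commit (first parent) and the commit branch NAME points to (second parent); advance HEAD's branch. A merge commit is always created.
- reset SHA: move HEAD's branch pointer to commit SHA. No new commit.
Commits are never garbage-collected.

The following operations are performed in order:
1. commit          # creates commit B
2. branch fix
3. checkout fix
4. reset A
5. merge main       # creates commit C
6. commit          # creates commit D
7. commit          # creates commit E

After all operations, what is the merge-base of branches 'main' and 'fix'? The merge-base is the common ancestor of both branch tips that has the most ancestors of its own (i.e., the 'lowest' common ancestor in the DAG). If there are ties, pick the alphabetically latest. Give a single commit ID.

After op 1 (commit): HEAD=main@B [main=B]
After op 2 (branch): HEAD=main@B [fix=B main=B]
After op 3 (checkout): HEAD=fix@B [fix=B main=B]
After op 4 (reset): HEAD=fix@A [fix=A main=B]
After op 5 (merge): HEAD=fix@C [fix=C main=B]
After op 6 (commit): HEAD=fix@D [fix=D main=B]
After op 7 (commit): HEAD=fix@E [fix=E main=B]
ancestors(main=B): ['A', 'B']
ancestors(fix=E): ['A', 'B', 'C', 'D', 'E']
common: ['A', 'B']

Answer: B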